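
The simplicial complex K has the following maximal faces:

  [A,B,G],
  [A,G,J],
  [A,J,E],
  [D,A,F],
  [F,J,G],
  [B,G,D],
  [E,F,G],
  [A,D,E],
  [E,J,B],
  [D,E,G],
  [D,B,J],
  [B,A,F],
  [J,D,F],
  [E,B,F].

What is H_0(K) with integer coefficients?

We work with the vertex ordering A < B < D < E < F < G < J. The simplices of K, each written with vertices in increasing order, are:

  0-simplices (7): A, B, D, E, F, G, J
  1-simplices (21): AB, AD, AE, AF, AG, AJ, BD, BE, BF, BG, BJ, DE, DF, DG, DJ, EF, EG, EJ, FG, FJ, GJ
  2-simplices (14): ABF, ABG, ADE, ADF, AEJ, AGJ, BDG, BDJ, BEF, BEJ, DEG, DFJ, EFG, FGJ

giving chain groups C_0 ≅ Z^7, C_1 ≅ Z^21, C_2 ≅ Z^14.

The boundary map ∂_1: C_1 → C_0 maps an edge to its endpoints' difference, ∂[p,q] = q − p. For instance
  ∂DE = E − D.
The resulting 7×21 matrix has rank 6, and its Smith normal form has invariant factors (1,1,1,1,1,1).

Boundary ∂_2: C_2 → C_1 maps a triangle to the signed sum of its edges. For instance
  ∂BEJ = EJ − BJ + BE,
  ∂BEF = EF − BF + BE.
The 21×14 boundary matrix has rank 13 and Smith normal form diag(1,1,1,1,1,1,1,1,1,1,1,1,1).

Computing H_k = (kernel of ∂_k) / (image of ∂_{k+1}):

  H_0: rank C_0 − rank ∂_1 = 7 − 6 = 1, and the invariant factors of ∂_1 are all 1, so H_0 = Z.

H_0 ≅ Z.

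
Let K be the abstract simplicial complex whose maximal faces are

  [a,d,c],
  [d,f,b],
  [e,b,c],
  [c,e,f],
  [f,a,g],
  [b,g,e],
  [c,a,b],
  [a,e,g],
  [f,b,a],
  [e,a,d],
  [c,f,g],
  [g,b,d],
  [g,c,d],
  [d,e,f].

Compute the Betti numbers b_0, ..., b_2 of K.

K has 7 vertices, 21 edges, 14 triangles.
rank ∂_0 = 0, rank ∂_1 = 6 ⇒ b_0 = 7 − 0 − 6 = 1; all invariant factors of ∂_1 are 1 so no torsion. So H_0 = Z.
rank ∂_1 = 6, rank ∂_2 = 13 ⇒ b_1 = 21 − 6 − 13 = 2; all invariant factors of ∂_2 are 1 so no torsion. So H_1 = Z^2.
rank ∂_2 = 13, rank ∂_3 = 0 ⇒ b_2 = 14 − 13 − 0 = 1. So H_2 = Z.

b_0 = 1, b_1 = 2, b_2 = 1.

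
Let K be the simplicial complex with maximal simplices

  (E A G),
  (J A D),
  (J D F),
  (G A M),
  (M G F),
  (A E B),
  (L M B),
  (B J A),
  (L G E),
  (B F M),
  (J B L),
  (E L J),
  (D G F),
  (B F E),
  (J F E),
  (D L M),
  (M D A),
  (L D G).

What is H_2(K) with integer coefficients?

H_2 ≅ 0.

Order the vertices as A < B < D < E < F < G < J < L < M. Listing each simplex with vertices in this order, K has dimension 2 with simplices:

  0-simplices (9): A, B, D, E, F, G, J, L, M
  1-simplices (27): AB, AD, AE, AG, AJ, AM, BE, BF, BJ, BL, BM, DF, DG, DJ, DL, DM, EF, EG, EJ, EL, FG, FJ, FM, GL, GM, JL, LM
  2-simplices (18): ABE, ABJ, ADJ, ADM, AEG, AGM, BEF, BFM, BJL, BLM, DFG, DFJ, DGL, DLM, EFJ, EGL, EJL, FGM

giving chain groups C_0 ≅ Z^9, C_1 ≅ Z^27, C_2 ≅ Z^18.

Boundary ∂_1: C_1 → C_0 is given by ∂[p,q] = [q] − [p].
This gives a 9×27 integer matrix of rank 8; reducing to Smith normal form yields diagonal entries (1,1,1,1,1,1,1,1).

∂_2: C_2 → C_1 maps a triangle to the signed sum of its edges. For instance
  ∂DGL = GL − DL + DG,
  ∂BEF = EF − BF + BE.
The resulting 27×18 matrix has rank 18, and its Smith normal form has invariant factors (1,1,1,1,1,1,1,1,1,1,1,1,1,1,1,1,1,2).

Reading off H_k = ker ∂_k / im ∂_{k+1}:

  H_2: rank ker ∂_2 − rank ∂_3 = (18 − 18) − 0 = 0, and there is no ∂_3, so H_2 ≅ 0.

(K is a triangulation of the Klein bottle.)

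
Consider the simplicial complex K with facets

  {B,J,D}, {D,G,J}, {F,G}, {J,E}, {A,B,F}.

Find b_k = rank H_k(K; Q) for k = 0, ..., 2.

b_0 = 1, b_1 = 1, b_2 = 0.

We work with the vertex ordering A < B < D < E < F < G < J. The simplices of K, each written with vertices in increasing order, are:

  0-simplices (7): A, B, D, E, F, G, J
  1-simplices (10): AB, AF, BD, BF, BJ, DG, DJ, EJ, FG, GJ
  2-simplices (3): ABF, BDJ, DGJ

giving chain groups C_0 ≅ Z^7, C_1 ≅ Z^10, C_2 ≅ Z^3.

The boundary map ∂_1: C_1 → C_0 sends each edge [p,q] (with p < q) to q − p.
This gives a 7×10 integer matrix of rank 6; reducing to Smith normal form yields diagonal entries (1,1,1,1,1,1).

The boundary map ∂_2: C_2 → C_1 sends each 2-simplex [p,q,r] to [q,r] − [p,r] + [p,q]. For instance
  ∂DGJ = GJ − DJ + DG,
  ∂ABF = BF − AF + AB.
This gives a 10×3 integer matrix of rank 3; reducing to Smith normal form yields diagonal entries (1,1,1).

Computing H_k = (kernel of ∂_k) / (image of ∂_{k+1}):

  H_0: rank C_0 − rank ∂_1 = 7 − 6 = 1, and the invariant factors of ∂_1 are all 1, so H_0 ≅ Z.
  H_1: rank ker ∂_1 − rank ∂_2 = (10 − 6) − 3 = 1, and the invariant factors of ∂_2 are all 1, so H_1 ≅ Z.
  H_2: rank ker ∂_2 − rank ∂_3 = (3 − 3) − 0 = 0, and there is no ∂_3, so H_2 ≅ 0.

Hence the Betti numbers are b_0 = 1, b_1 = 1, b_2 = 0.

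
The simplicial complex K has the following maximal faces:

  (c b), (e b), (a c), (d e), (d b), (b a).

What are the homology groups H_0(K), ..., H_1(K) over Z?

Take the total order a < b < c < d < e on the vertex set. Then K (dimension 1) consists of the simplices:

  0-simplices (5): a, b, c, d, e
  1-simplices (6): ab, ac, bc, bd, be, de

giving chain groups C_0 ≅ Z^5, C_1 ≅ Z^6.

∂_1: C_1 → C_0 sends each edge [p,q] (with p < q) to q − p.
The 5×6 boundary matrix has rank 4 and Smith normal form diag(1,1,1,1).

From H_k ≅ ker(∂_k) / im(∂_{k+1}) we obtain:

  H_0: rank C_0 − rank ∂_1 = 5 − 4 = 1, and the invariant factors of ∂_1 are all 1, so H_0 ≅ Z.
  H_1: rank ker ∂_1 − rank ∂_2 = (6 − 4) − 0 = 2, and there is no ∂_2, so H_1 ≅ Z^2.

As a check, the Euler characteristic is 5 − 6 = -1, which agrees with 1 − 2 = -1.

H_0 = Z,  H_1 = Z^2.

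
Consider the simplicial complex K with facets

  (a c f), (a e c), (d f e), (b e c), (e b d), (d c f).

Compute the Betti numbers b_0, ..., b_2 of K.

b_0 = 1, b_1 = 1, b_2 = 0.

We work with the vertex ordering a < b < c < d < e < f. The simplices of K, each written with vertices in increasing order, are:

  0-simplices (6): a, b, c, d, e, f
  1-simplices (12): ac, ae, af, bc, bd, be, cd, ce, cf, de, df, ef
  2-simplices (6): ace, acf, bce, bde, cdf, def

giving chain groups C_0 ≅ Z^6, C_1 ≅ Z^12, C_2 ≅ Z^6.

The boundary map ∂_1: C_1 → C_0 maps an edge to its endpoints' difference, ∂[p,q] = q − p. For instance
  ∂bd = d − b.
The resulting 6×12 matrix has rank 5, and its Smith normal form has invariant factors (1,1,1,1,1).

Boundary ∂_2: C_2 → C_1 sends each 2-simplex [p,q,r] to [q,r] − [p,r] + [p,q]. For instance
  ∂cdf = df − cf + cd,
  ∂bce = ce − be + bc.
The resulting 12×6 matrix has rank 6, and its Smith normal form has invariant factors (1,1,1,1,1,1).

Reading off H_k = ker ∂_k / im ∂_{k+1}:

  H_0: rank C_0 − rank ∂_1 = 6 − 5 = 1, and the invariant factors of ∂_1 are all 1, so H_0 ≅ Z.
  H_1: rank ker ∂_1 − rank ∂_2 = (12 − 5) − 6 = 1, and the invariant factors of ∂_2 are all 1, so H_1 ≅ Z.
  H_2: rank ker ∂_2 − rank ∂_3 = (6 − 6) − 0 = 0, and there is no ∂_3, so H_2 ≅ 0.

As a check, the Euler characteristic is 6 − 12 + 6 = 0, which agrees with 1 − 1 + 0 = 0.
(K is a triangulation of the cylinder S^1 x I.)

Hence the Betti numbers are b_0 = 1, b_1 = 1, b_2 = 0.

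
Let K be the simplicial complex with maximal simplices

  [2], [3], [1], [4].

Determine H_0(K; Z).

Order the vertices as 1 < 2 < 3 < 4. Listing each simplex with vertices in this order, K has dimension 0 with simplices:

  0-simplices (4): [1], [2], [3], [4]

giving chain groups C_0 ≅ Z^4.

Now H_k = ker ∂_k / im ∂_{k+1}, so:

  H_0: rank C_0 − rank ∂_1 = 4 − 0 = 4, and there is no ∂_1, so H_0 = Z^4.

H_0 ≅ Z^4.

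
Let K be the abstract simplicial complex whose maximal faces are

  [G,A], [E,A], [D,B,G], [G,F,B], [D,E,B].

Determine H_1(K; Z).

Take the total order A < B < D < E < F < G on the vertex set. Then K (dimension 2) consists of the simplices:

  0-simplices (6): A, B, D, E, F, G
  1-simplices (9): AE, AG, BD, BE, BF, BG, DE, DG, FG
  2-simplices (3): BDE, BDG, BFG

giving chain groups C_0 ≅ Z^6, C_1 ≅ Z^9, C_2 ≅ Z^3.

∂_1: C_1 → C_0 is given by ∂[p,q] = [q] − [p]. For instance
  ∂BD = D − B.
The resulting 6×9 matrix has rank 5, and its Smith normal form has invariant factors (1,1,1,1,1).

The boundary map ∂_2: C_2 → C_1 maps a triangle to the signed sum of its edges. For instance
  ∂BDE = DE − BE + BD,
  ∂BDG = DG − BG + BD.
As a 9×3 matrix over Z this has rank 3, with invariant factors (1,1,1).

Now H_k = ker ∂_k / im ∂_{k+1}, so:

  H_1: rank ker ∂_1 − rank ∂_2 = (9 − 5) − 3 = 1, and the invariant factors of ∂_2 are all 1, so H_1 = Z.

H_1 = Z.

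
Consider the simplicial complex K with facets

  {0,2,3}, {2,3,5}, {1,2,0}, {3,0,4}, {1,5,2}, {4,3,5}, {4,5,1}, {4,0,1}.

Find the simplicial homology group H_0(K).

We work with the vertex ordering 0 < 1 < 2 < 3 < 4 < 5. The simplices of K, each written with vertices in increasing order, are:

  0-simplices (6): [0], [1], [2], [3], [4], [5]
  1-simplices (12): [0,1], [0,2], [0,3], [0,4], [1,2], [1,4], [1,5], [2,3], [2,5], [3,4], [3,5], [4,5]
  2-simplices (8): [0,1,2], [0,1,4], [0,2,3], [0,3,4], [1,2,5], [1,4,5], [2,3,5], [3,4,5]

giving chain groups C_0 ≅ Z^6, C_1 ≅ Z^12, C_2 ≅ Z^8.

Boundary ∂_1: C_1 → C_0 sends each edge [p,q] (with p < q) to q − p.
The 6×12 boundary matrix has rank 5 and Smith normal form diag(1,1,1,1,1).

Boundary ∂_2: C_2 → C_1 maps a triangle to the signed sum of its edges. For instance
  ∂[0,1,4] = [1,4] − [0,4] + [0,1],
  ∂[0,1,2] = [1,2] − [0,2] + [0,1].
The 12×8 boundary matrix has rank 7 and Smith normal form diag(1,1,1,1,1,1,1).

Now H_k = ker ∂_k / im ∂_{k+1}, so:

  H_0: rank C_0 − rank ∂_1 = 6 − 5 = 1, and the invariant factors of ∂_1 are all 1, so H_0 = Z.

H_0 = Z.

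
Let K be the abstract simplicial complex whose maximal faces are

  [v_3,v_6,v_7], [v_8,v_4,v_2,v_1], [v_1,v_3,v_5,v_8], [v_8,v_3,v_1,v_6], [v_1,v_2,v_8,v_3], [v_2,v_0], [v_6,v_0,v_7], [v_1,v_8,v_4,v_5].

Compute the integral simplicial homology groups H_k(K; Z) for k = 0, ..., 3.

Order the vertices as v_0 < v_1 < v_2 < v_3 < v_4 < v_5 < v_6 < v_7 < v_8. Listing each simplex with vertices in this order, K has dimension 3 with simplices:

  0-simplices (9): [v_0], [v_1], [v_2], [v_3], [v_4], [v_5], [v_6], [v_7], [v_8]
  1-simplices (21): (21 of them)
  2-simplices (17): (17 of them)
  3-simplices (5): [v_1,v_2,v_3,v_8], [v_1,v_2,v_4,v_8], [v_1,v_3,v_5,v_8], [v_1,v_3,v_6,v_8], [v_1,v_4,v_5,v_8]

so the chain groups are C_0 ≅ Z^9, C_1 ≅ Z^21, C_2 ≅ Z^17, C_3 ≅ Z^5.

The boundary map ∂_1: C_1 → C_0 is given by ∂[p,q] = [q] − [p].
This gives a 9×21 integer matrix of rank 8; reducing to Smith normal form yields diagonal entries (1,1,1,1,1,1,1,1).

The boundary map ∂_2: C_2 → C_1 maps a triangle to the signed sum of its edges. For instance
  ∂[v_1,v_3,v_8] = [v_3,v_8] − [v_1,v_8] + [v_1,v_3],
  ∂[v_1,v_2,v_3] = [v_2,v_3] − [v_1,v_3] + [v_1,v_2].
The resulting 21×17 matrix has rank 12, and its Smith normal form has invariant factors (1,1,1,1,1,1,1,1,1,1,1,1).

The boundary map ∂_3: C_3 → C_2 sends each 3-simplex σ to the alternating sum Σ_i (−1)^i (σ with its i-th vertex removed). For instance
  ∂[v_1,v_4,v_5,v_8] = [v_4,v_5,v_8] − [v_1,v_5,v_8] + [v_1,v_4,v_8] − [v_1,v_4,v_5],
  ∂[v_1,v_2,v_3,v_8] = [v_2,v_3,v_8] − [v_1,v_3,v_8] + [v_1,v_2,v_8] − [v_1,v_2,v_3].
The 17×5 boundary matrix has rank 5 and Smith normal form diag(1,1,1,1,1).

From H_k ≅ ker(∂_k) / im(∂_{k+1}) we obtain:

  H_0: rank C_0 − rank ∂_1 = 9 − 8 = 1, and the invariant factors of ∂_1 are all 1, so H_0 ≅ Z.
  H_1: rank ker ∂_1 − rank ∂_2 = (21 − 8) − 12 = 1, and the invariant factors of ∂_2 are all 1, so H_1 ≅ Z.
  H_2: rank ker ∂_2 − rank ∂_3 = (17 − 12) − 5 = 0, and the invariant factors of ∂_3 are all 1, so H_2 ≅ 0.
  H_3: rank ker ∂_3 − rank ∂_4 = (5 − 5) − 0 = 0, and there is no ∂_4, so H_3 ≅ 0.

H_0 ≅ Z,  H_1 ≅ Z,  H_2 = 0,  H_3 = 0.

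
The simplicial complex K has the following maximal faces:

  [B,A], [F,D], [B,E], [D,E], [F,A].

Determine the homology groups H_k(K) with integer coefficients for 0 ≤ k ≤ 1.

H_0 = Z,  H_1 = Z.

Take the total order A < B < D < E < F on the vertex set. Then K (dimension 1) consists of the simplices:

  0-simplices (5): A, B, D, E, F
  1-simplices (5): AB, AF, BE, DE, DF

so the chain groups are C_0 ≅ Z^5, C_1 ≅ Z^5.

∂_1: C_1 → C_0 is given by ∂[p,q] = [q] − [p].
As a 5×5 matrix over Z this has rank 4, with invariant factors (1,1,1,1).

Now H_k = ker ∂_k / im ∂_{k+1}, so:

  H_0: rank C_0 − rank ∂_1 = 5 − 4 = 1, and the invariant factors of ∂_1 are all 1, so H_0 ≅ Z.
  H_1: rank ker ∂_1 − rank ∂_2 = (5 − 4) − 0 = 1, and there is no ∂_2, so H_1 ≅ Z.

(K is a triangulation of the circle S^1.)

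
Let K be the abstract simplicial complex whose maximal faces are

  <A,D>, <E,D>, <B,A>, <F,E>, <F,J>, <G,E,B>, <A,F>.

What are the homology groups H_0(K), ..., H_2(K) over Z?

H_0 ≅ Z,  H_1 ≅ Z^2,  H_2 = 0.

We work with the vertex ordering A < B < D < E < F < G < J. The simplices of K, each written with vertices in increasing order, are:

  0-simplices (7): A, B, D, E, F, G, J
  1-simplices (9): AB, AD, AF, BE, BG, DE, EF, EG, FJ
  2-simplices (1): BEG

so the chain groups are C_0 ≅ Z^7, C_1 ≅ Z^9, C_2 ≅ Z^1.

∂_1: C_1 → C_0 is given by ∂[p,q] = [q] − [p]. For instance
  ∂AD = D − A.
This gives a 7×9 integer matrix of rank 6; reducing to Smith normal form yields diagonal entries (1,1,1,1,1,1).

The boundary map ∂_2: C_2 → C_1 maps a triangle to the signed sum of its edges. For instance
  ∂BEG = EG − BG + BE.
As a 9×1 matrix over Z this has rank 1, with invariant factors (1).

Now H_k = ker ∂_k / im ∂_{k+1}, so:

  H_0: rank C_0 − rank ∂_1 = 7 − 6 = 1, and the invariant factors of ∂_1 are all 1, so H_0 = Z.
  H_1: rank ker ∂_1 − rank ∂_2 = (9 − 6) − 1 = 2, and the invariant factors of ∂_2 are all 1, so H_1 = Z^2.
  H_2: rank ker ∂_2 − rank ∂_3 = (1 − 1) − 0 = 0, and there is no ∂_3, so H_2 = 0.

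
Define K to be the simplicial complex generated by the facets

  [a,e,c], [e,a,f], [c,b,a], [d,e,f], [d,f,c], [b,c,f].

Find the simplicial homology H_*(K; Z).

H_0 = Z,  H_1 = Z,  H_2 = 0.

We work with the vertex ordering a < b < c < d < e < f. The simplices of K, each written with vertices in increasing order, are:

  0-simplices (6): a, b, c, d, e, f
  1-simplices (12): ab, ac, ae, af, bc, bf, cd, ce, cf, de, df, ef
  2-simplices (6): abc, ace, aef, bcf, cdf, def

so the chain groups are C_0 ≅ Z^6, C_1 ≅ Z^12, C_2 ≅ Z^6.

Boundary ∂_1: C_1 → C_0 is given by ∂[p,q] = [q] − [p]. For instance
  ∂af = f − a.
The 6×12 boundary matrix has rank 5 and Smith normal form diag(1,1,1,1,1).

The boundary map ∂_2: C_2 → C_1 sends each 2-simplex [p,q,r] to [q,r] − [p,r] + [p,q]. For instance
  ∂bcf = cf − bf + bc,
  ∂ace = ce − ae + ac.
As a 12×6 matrix over Z this has rank 6, with invariant factors (1,1,1,1,1,1).

Now H_k = ker ∂_k / im ∂_{k+1}, so:

  H_0: rank C_0 − rank ∂_1 = 6 − 5 = 1, and the invariant factors of ∂_1 are all 1, so H_0 ≅ Z.
  H_1: rank ker ∂_1 − rank ∂_2 = (12 − 5) − 6 = 1, and the invariant factors of ∂_2 are all 1, so H_1 ≅ Z.
  H_2: rank ker ∂_2 − rank ∂_3 = (6 − 6) − 0 = 0, and there is no ∂_3, so H_2 ≅ 0.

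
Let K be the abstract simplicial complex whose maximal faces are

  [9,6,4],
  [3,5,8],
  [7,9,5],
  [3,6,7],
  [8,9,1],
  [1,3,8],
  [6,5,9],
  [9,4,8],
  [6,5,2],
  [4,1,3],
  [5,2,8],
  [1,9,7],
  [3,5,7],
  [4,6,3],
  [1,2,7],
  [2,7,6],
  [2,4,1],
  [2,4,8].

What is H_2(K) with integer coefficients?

H_2 = 0.

Fix the vertex order 1 < 2 < 3 < 4 < 5 < 6 < 7 < 8 < 9 and write every simplex with vertices in increasing order. Then dim K = 2 and the simplices of K are:

  0-simplices (9): [1], [2], [3], [4], [5], [6], [7], [8], [9]
  1-simplices (27): (27 of them)
  2-simplices (18): [1,2,4], [1,2,7], [1,3,4], [1,3,8], [1,7,9], [1,8,9], [2,4,8], [2,5,6], [2,5,8], [2,6,7], [3,4,6], [3,5,7], [3,5,8], [3,6,7], [4,6,9], [4,8,9], [5,6,9], [5,7,9]

Hence C_0 ≅ Z^9, C_1 ≅ Z^27, C_2 ≅ Z^18.

The boundary map ∂_1: C_1 → C_0 sends each edge [p,q] (with p < q) to q − p.
This gives a 9×27 integer matrix of rank 8; reducing to Smith normal form yields diagonal entries (1,1,1,1,1,1,1,1).

Boundary ∂_2: C_2 → C_1 acts by ∂[p,q,r] = [q,r] − [p,r] + [p,q]. For instance
  ∂[2,5,8] = [5,8] − [2,8] + [2,5],
  ∂[3,5,7] = [5,7] − [3,7] + [3,5].
The resulting 27×18 matrix has rank 18, and its Smith normal form has invariant factors (1,1,1,1,1,1,1,1,1,1,1,1,1,1,1,1,1,2).

Now H_k = ker ∂_k / im ∂_{k+1}, so:

  H_2: rank ker ∂_2 − rank ∂_3 = (18 − 18) − 0 = 0, and there is no ∂_3, so H_2 = 0.

(K is a triangulation of the Klein bottle.)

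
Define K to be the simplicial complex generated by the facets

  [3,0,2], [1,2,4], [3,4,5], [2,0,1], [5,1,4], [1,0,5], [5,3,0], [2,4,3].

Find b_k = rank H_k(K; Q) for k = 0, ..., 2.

b_0 = 1, b_1 = 0, b_2 = 1.

Fix the vertex order 0 < 1 < 2 < 3 < 4 < 5 and write every simplex with vertices in increasing order. Then dim K = 2 and the simplices of K are:

  0-simplices (6): [0], [1], [2], [3], [4], [5]
  1-simplices (12): [0,1], [0,2], [0,3], [0,5], [1,2], [1,4], [1,5], [2,3], [2,4], [3,4], [3,5], [4,5]
  2-simplices (8): [0,1,2], [0,1,5], [0,2,3], [0,3,5], [1,2,4], [1,4,5], [2,3,4], [3,4,5]

so the chain groups are C_0 ≅ Z^6, C_1 ≅ Z^12, C_2 ≅ Z^8.

∂_1: C_1 → C_0 is given by ∂[p,q] = [q] − [p]. For instance
  ∂[0,2] = [2] − [0].
As a 6×12 matrix over Z this has rank 5, with invariant factors (1,1,1,1,1).

∂_2: C_2 → C_1 maps a triangle to the signed sum of its edges. For instance
  ∂[0,1,2] = [1,2] − [0,2] + [0,1],
  ∂[1,4,5] = [4,5] − [1,5] + [1,4].
This gives a 12×8 integer matrix of rank 7; reducing to Smith normal form yields diagonal entries (1,1,1,1,1,1,1).

Reading off H_k = ker ∂_k / im ∂_{k+1}:

  H_0: rank C_0 − rank ∂_1 = 6 − 5 = 1, and the invariant factors of ∂_1 are all 1, so H_0 = Z.
  H_1: rank ker ∂_1 − rank ∂_2 = (12 − 5) − 7 = 0, and the invariant factors of ∂_2 are all 1, so H_1 = 0.
  H_2: rank ker ∂_2 − rank ∂_3 = (8 − 7) − 0 = 1, and there is no ∂_3, so H_2 = Z.

Hence the Betti numbers are b_0 = 1, b_1 = 0, b_2 = 1.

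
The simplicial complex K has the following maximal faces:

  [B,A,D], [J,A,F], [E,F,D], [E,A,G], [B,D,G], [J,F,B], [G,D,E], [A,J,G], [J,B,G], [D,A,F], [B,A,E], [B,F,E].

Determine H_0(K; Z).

H_0 = Z.

K has 7 vertices, 18 edges, 12 triangles.
rank ∂_0 = 0, rank ∂_1 = 6 ⇒ b_0 = 7 − 0 − 6 = 1; all invariant factors of ∂_1 are 1 so no torsion. So H_0 ≅ Z.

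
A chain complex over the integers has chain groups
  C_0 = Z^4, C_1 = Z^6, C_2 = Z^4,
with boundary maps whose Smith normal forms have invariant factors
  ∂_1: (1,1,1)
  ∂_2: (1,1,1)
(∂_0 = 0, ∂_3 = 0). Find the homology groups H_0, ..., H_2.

H_0 = Z,  H_1 = 0,  H_2 = Z.

H_0: b_0 = 4 − 0 − 3 = 1; torsion from ∂_1 factors > 1: none. So H_0 = Z.
H_1: b_1 = 6 − 3 − 3 = 0; torsion from ∂_2 factors > 1: none. So H_1 = 0.
H_2: b_2 = 4 − 3 − 0 = 1; torsion from ∂_3 factors > 1: none. So H_2 = Z.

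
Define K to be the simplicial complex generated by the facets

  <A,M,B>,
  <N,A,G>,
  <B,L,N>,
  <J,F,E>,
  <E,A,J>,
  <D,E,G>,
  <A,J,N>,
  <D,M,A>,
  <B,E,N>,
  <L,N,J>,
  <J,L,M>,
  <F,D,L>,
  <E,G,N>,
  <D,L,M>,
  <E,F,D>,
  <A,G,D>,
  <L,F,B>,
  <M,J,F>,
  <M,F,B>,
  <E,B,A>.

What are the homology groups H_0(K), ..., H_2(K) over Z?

We work with the vertex ordering A < B < D < E < F < G < J < L < M < N. The simplices of K, each written with vertices in increasing order, are:

  0-simplices (10): A, B, D, E, F, G, J, L, M, N
  1-simplices (30): AB, AD, AE, AG, AJ, AM, AN, BE, BF, BL, BM, BN, DE, DF, DG, DL, DM, EF, EG, EJ, EN, FJ, FL, FM, GN, JL, JM, JN, LM, LN
  2-simplices (20): ABE, ABM, ADG, ADM, AEJ, AGN, AJN, BEN, BFL, BFM, BLN, DEF, DEG, DFL, DLM, EFJ, EGN, FJM, JLM, JLN

so the chain groups are C_0 ≅ Z^10, C_1 ≅ Z^30, C_2 ≅ Z^20.

∂_1: C_1 → C_0 is given by ∂[p,q] = [q] − [p]. For instance
  ∂DM = M − D.
This gives a 10×30 integer matrix of rank 9; reducing to Smith normal form yields diagonal entries (1,1,1,1,1,1,1,1,1).

The boundary map ∂_2: C_2 → C_1 acts by ∂[p,q,r] = [q,r] − [p,r] + [p,q]. For instance
  ∂DFL = FL − DL + DF,
  ∂ABM = BM − AM + AB.
The 30×20 boundary matrix has rank 20 and Smith normal form diag(1,1,1,1,1,1,1,1,1,1,1,1,1,1,1,1,1,1,1,2).

Computing H_k = (kernel of ∂_k) / (image of ∂_{k+1}):

  H_0: rank C_0 − rank ∂_1 = 10 − 9 = 1, and the invariant factors of ∂_1 are all 1, so H_0 = Z.
  H_1: rank ker ∂_1 − rank ∂_2 = (30 − 9) − 20 = 1, and ∂_2 has invariant factor 2 > 1, so H_1 = Z ⊕ Z/2.
  H_2: rank ker ∂_2 − rank ∂_3 = (20 − 20) − 0 = 0, and there is no ∂_3, so H_2 = 0.

(K is a triangulation of the Klein bottle.)

H_0 = Z,  H_1 = Z ⊕ Z/2,  H_2 = 0.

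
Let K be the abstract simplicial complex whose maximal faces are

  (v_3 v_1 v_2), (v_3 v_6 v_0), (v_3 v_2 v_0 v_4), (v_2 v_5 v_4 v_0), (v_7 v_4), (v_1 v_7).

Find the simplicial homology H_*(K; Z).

K has 8 vertices, 15 edges, 9 triangles, 2 3-simplices.
rank ∂_0 = 0, rank ∂_1 = 7 ⇒ b_0 = 8 − 0 − 7 = 1; all invariant factors of ∂_1 are 1 so no torsion. So H_0 ≅ Z.
rank ∂_1 = 7, rank ∂_2 = 7 ⇒ b_1 = 15 − 7 − 7 = 1; all invariant factors of ∂_2 are 1 so no torsion. So H_1 ≅ Z.
rank ∂_2 = 7, rank ∂_3 = 2 ⇒ b_2 = 9 − 7 − 2 = 0; all invariant factors of ∂_3 are 1 so no torsion. So H_2 ≅ 0.
rank ∂_3 = 2, rank ∂_4 = 0 ⇒ b_3 = 2 − 2 − 0 = 0. So H_3 ≅ 0.

H_0 ≅ Z,  H_1 ≅ Z,  H_2 = 0,  H_3 = 0.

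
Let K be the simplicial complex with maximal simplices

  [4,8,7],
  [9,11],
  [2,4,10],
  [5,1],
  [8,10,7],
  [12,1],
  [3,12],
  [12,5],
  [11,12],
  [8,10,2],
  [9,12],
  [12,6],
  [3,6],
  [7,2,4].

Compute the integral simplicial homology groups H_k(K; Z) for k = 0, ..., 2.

H_0 ≅ Z^2,  H_1 ≅ Z^4,  H_2 = 0.

Take the total order 1 < 2 < 3 < 4 < 5 < 6 < 7 < 8 < 9 < 10 < 11 < 12 on the vertex set. Then K (dimension 2) consists of the simplices:

  0-simplices (12): [1], [2], [3], [4], [5], [6], [7], [8], [9], [10], [11], [12]
  1-simplices (19): [1,5], [1,12], [2,4], [2,7], [2,8], [2,10], [3,6], [3,12], [4,7], [4,8], [4,10], [5,12], [6,12], [7,8], [7,10], [8,10], [9,11], [9,12], [11,12]
  2-simplices (5): [2,4,7], [2,4,10], [2,8,10], [4,7,8], [7,8,10]

Hence C_0 ≅ Z^12, C_1 ≅ Z^19, C_2 ≅ Z^5.

∂_1: C_1 → C_0 is given by ∂[p,q] = [q] − [p]. For instance
  ∂[2,4] = [4] − [2].
This gives a 12×19 integer matrix of rank 10; reducing to Smith normal form yields diagonal entries (1,1,1,1,1,1,1,1,1,1).

∂_2: C_2 → C_1 sends each 2-simplex [p,q,r] to [q,r] − [p,r] + [p,q]. For instance
  ∂[2,4,10] = [4,10] − [2,10] + [2,4],
  ∂[7,8,10] = [8,10] − [7,10] + [7,8].
As a 19×5 matrix over Z this has rank 5, with invariant factors (1,1,1,1,1).

Computing H_k = (kernel of ∂_k) / (image of ∂_{k+1}):

  H_0: rank C_0 − rank ∂_1 = 12 − 10 = 2, and the invariant factors of ∂_1 are all 1, so H_0 ≅ Z^2.
  H_1: rank ker ∂_1 − rank ∂_2 = (19 − 10) − 5 = 4, and the invariant factors of ∂_2 are all 1, so H_1 ≅ Z^4.
  H_2: rank ker ∂_2 − rank ∂_3 = (5 − 5) − 0 = 0, and there is no ∂_3, so H_2 ≅ 0.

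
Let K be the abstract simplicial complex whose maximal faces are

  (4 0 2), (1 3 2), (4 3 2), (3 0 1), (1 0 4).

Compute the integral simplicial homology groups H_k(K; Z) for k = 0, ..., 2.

K has 5 vertices, 10 edges, 5 triangles.
rank ∂_0 = 0, rank ∂_1 = 4 ⇒ b_0 = 5 − 0 − 4 = 1; all invariant factors of ∂_1 are 1 so no torsion. So H_0 ≅ Z.
rank ∂_1 = 4, rank ∂_2 = 5 ⇒ b_1 = 10 − 4 − 5 = 1; all invariant factors of ∂_2 are 1 so no torsion. So H_1 ≅ Z.
rank ∂_2 = 5, rank ∂_3 = 0 ⇒ b_2 = 5 − 5 − 0 = 0. So H_2 ≅ 0.

H_0 = Z,  H_1 = Z,  H_2 = 0.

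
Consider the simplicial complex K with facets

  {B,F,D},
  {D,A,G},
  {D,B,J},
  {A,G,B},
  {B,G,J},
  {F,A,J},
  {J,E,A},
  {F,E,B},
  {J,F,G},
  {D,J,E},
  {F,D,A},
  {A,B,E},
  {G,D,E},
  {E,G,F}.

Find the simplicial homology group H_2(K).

H_2 = Z.

Order the vertices as A < B < D < E < F < G < J. Listing each simplex with vertices in this order, K has dimension 2 with simplices:

  0-simplices (7): A, B, D, E, F, G, J
  1-simplices (21): AB, AD, AE, AF, AG, AJ, BD, BE, BF, BG, BJ, DE, DF, DG, DJ, EF, EG, EJ, FG, FJ, GJ
  2-simplices (14): ABE, ABG, ADF, ADG, AEJ, AFJ, BDF, BDJ, BEF, BGJ, DEG, DEJ, EFG, FGJ

so the chain groups are C_0 ≅ Z^7, C_1 ≅ Z^21, C_2 ≅ Z^14.

Boundary ∂_1: C_1 → C_0 maps an edge to its endpoints' difference, ∂[p,q] = q − p. For instance
  ∂DE = E − D.
The 7×21 boundary matrix has rank 6 and Smith normal form diag(1,1,1,1,1,1).

∂_2: C_2 → C_1 acts by ∂[p,q,r] = [q,r] − [p,r] + [p,q]. For instance
  ∂DEJ = EJ − DJ + DE,
  ∂ADF = DF − AF + AD.
The 21×14 boundary matrix has rank 13 and Smith normal form diag(1,1,1,1,1,1,1,1,1,1,1,1,1).

Now H_k = ker ∂_k / im ∂_{k+1}, so:

  H_2: rank ker ∂_2 − rank ∂_3 = (14 − 13) − 0 = 1, and there is no ∂_3, so H_2 ≅ Z.

(K is a triangulation of the torus T^2.)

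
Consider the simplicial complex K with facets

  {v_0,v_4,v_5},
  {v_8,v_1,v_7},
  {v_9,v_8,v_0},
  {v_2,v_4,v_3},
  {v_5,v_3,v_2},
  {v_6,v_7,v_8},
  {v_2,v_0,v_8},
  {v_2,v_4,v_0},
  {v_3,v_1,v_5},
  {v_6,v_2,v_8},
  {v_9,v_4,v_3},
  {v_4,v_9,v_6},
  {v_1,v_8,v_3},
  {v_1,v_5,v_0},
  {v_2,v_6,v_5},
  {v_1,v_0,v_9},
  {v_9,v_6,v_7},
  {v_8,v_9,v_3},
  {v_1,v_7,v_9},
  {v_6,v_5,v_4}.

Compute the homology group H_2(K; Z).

Order the vertices as v_0 < v_1 < v_2 < v_3 < v_4 < v_5 < v_6 < v_7 < v_8 < v_9. Listing each simplex with vertices in this order, K has dimension 2 with simplices:

  0-simplices (10): [v_0], [v_1], [v_2], [v_3], [v_4], [v_5], [v_6], [v_7], [v_8], [v_9]
  1-simplices (30): (30 of them)
  2-simplices (20): (20 of them)

so the chain groups are C_0 ≅ Z^10, C_1 ≅ Z^30, C_2 ≅ Z^20.

The boundary map ∂_1: C_1 → C_0 is given by ∂[p,q] = [q] − [p]. For instance
  ∂[v_7,v_8] = [v_8] − [v_7].
The resulting 10×30 matrix has rank 9, and its Smith normal form has invariant factors (1,1,1,1,1,1,1,1,1).

Boundary ∂_2: C_2 → C_1 sends each 2-simplex [p,q,r] to [q,r] − [p,r] + [p,q]. For instance
  ∂[v_2,v_3,v_4] = [v_3,v_4] − [v_2,v_4] + [v_2,v_3],
  ∂[v_6,v_7,v_9] = [v_7,v_9] − [v_6,v_9] + [v_6,v_7].
This gives a 30×20 integer matrix of rank 20; reducing to Smith normal form yields diagonal entries (1,1,1,1,1,1,1,1,1,1,1,1,1,1,1,1,1,1,1,2).

From H_k ≅ ker(∂_k) / im(∂_{k+1}) we obtain:

  H_2: rank ker ∂_2 − rank ∂_3 = (20 − 20) − 0 = 0, and there is no ∂_3, so H_2 = 0.

H_2 = 0.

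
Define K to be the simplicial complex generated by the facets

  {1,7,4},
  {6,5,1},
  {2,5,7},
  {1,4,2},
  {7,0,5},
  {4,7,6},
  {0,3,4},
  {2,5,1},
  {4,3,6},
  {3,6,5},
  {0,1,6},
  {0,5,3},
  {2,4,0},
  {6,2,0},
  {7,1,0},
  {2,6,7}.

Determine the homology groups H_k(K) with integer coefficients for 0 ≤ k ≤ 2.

Take the total order 0 < 1 < 2 < 3 < 4 < 5 < 6 < 7 on the vertex set. Then K (dimension 2) consists of the simplices:

  0-simplices (8): [0], [1], [2], [3], [4], [5], [6], [7]
  1-simplices (24): (24 of them)
  2-simplices (16): [0,1,6], [0,1,7], [0,2,4], [0,2,6], [0,3,4], [0,3,5], [0,5,7], [1,2,4], [1,2,5], [1,4,7], [1,5,6], [2,5,7], [2,6,7], [3,4,6], [3,5,6], [4,6,7]

so the chain groups are C_0 ≅ Z^8, C_1 ≅ Z^24, C_2 ≅ Z^16.

Boundary ∂_1: C_1 → C_0 maps an edge to its endpoints' difference, ∂[p,q] = q − p. For instance
  ∂[2,4] = [4] − [2].
The resulting 8×24 matrix has rank 7, and its Smith normal form has invariant factors (1,1,1,1,1,1,1).

∂_2: C_2 → C_1 acts by ∂[p,q,r] = [q,r] − [p,r] + [p,q]. For instance
  ∂[0,3,5] = [3,5] − [0,5] + [0,3],
  ∂[1,5,6] = [5,6] − [1,6] + [1,5].
The resulting 24×16 matrix has rank 15, and its Smith normal form has invariant factors (1,1,1,1,1,1,1,1,1,1,1,1,1,1,1).

Now H_k = ker ∂_k / im ∂_{k+1}, so:

  H_0: rank C_0 − rank ∂_1 = 8 − 7 = 1, and the invariant factors of ∂_1 are all 1, so H_0 ≅ Z.
  H_1: rank ker ∂_1 − rank ∂_2 = (24 − 7) − 15 = 2, and the invariant factors of ∂_2 are all 1, so H_1 ≅ Z^2.
  H_2: rank ker ∂_2 − rank ∂_3 = (16 − 15) − 0 = 1, and there is no ∂_3, so H_2 ≅ Z.

As a check, the Euler characteristic is 8 − 24 + 16 = 0, which agrees with 1 − 2 + 1 = 0.

H_0 ≅ Z,  H_1 ≅ Z^2,  H_2 ≅ Z.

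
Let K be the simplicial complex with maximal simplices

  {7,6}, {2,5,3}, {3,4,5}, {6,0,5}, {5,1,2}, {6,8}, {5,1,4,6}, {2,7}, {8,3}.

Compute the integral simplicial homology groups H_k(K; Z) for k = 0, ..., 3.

H_0 ≅ Z,  H_1 ≅ Z^2,  H_2 = 0,  H_3 = 0.

K has 9 vertices, 17 edges, 8 triangles, 1 3-simplex.
rank ∂_0 = 0, rank ∂_1 = 8 ⇒ b_0 = 9 − 0 − 8 = 1; all invariant factors of ∂_1 are 1 so no torsion. So H_0 ≅ Z.
rank ∂_1 = 8, rank ∂_2 = 7 ⇒ b_1 = 17 − 8 − 7 = 2; all invariant factors of ∂_2 are 1 so no torsion. So H_1 ≅ Z^2.
rank ∂_2 = 7, rank ∂_3 = 1 ⇒ b_2 = 8 − 7 − 1 = 0; all invariant factors of ∂_3 are 1 so no torsion. So H_2 ≅ 0.
rank ∂_3 = 1, rank ∂_4 = 0 ⇒ b_3 = 1 − 1 − 0 = 0. So H_3 ≅ 0.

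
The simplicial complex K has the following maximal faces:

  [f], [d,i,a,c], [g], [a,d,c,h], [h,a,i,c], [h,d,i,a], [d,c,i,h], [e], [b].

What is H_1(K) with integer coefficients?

H_1 = 0.

Take the total order a < b < c < d < e < f < g < h < i on the vertex set. Then K (dimension 3) consists of the simplices:

  0-simplices (9): a, b, c, d, e, f, g, h, i
  1-simplices (10): ac, ad, ah, ai, cd, ch, ci, dh, di, hi
  2-simplices (10): acd, ach, aci, adh, adi, ahi, cdh, cdi, chi, dhi
  3-simplices (5): acdh, acdi, achi, adhi, cdhi

giving chain groups C_0 ≅ Z^9, C_1 ≅ Z^10, C_2 ≅ Z^10, C_3 ≅ Z^5.

The boundary map ∂_1: C_1 → C_0 sends each edge [p,q] (with p < q) to q − p. For instance
  ∂ac = c − a.
As a 9×10 matrix over Z this has rank 4, with invariant factors (1,1,1,1).

The boundary map ∂_2: C_2 → C_1 sends each 2-simplex [p,q,r] to [q,r] − [p,r] + [p,q]. For instance
  ∂chi = hi − ci + ch,
  ∂adh = dh − ah + ad.
The resulting 10×10 matrix has rank 6, and its Smith normal form has invariant factors (1,1,1,1,1,1).

Boundary ∂_3: C_3 → C_2 sends each 3-simplex σ to the alternating sum Σ_i (−1)^i (σ with its i-th vertex removed). For instance
  ∂acdh = cdh − adh + ach − acd,
  ∂adhi = dhi − ahi + adi − adh.
The 10×5 boundary matrix has rank 4 and Smith normal form diag(1,1,1,1).

From H_k ≅ ker(∂_k) / im(∂_{k+1}) we obtain:

  H_1: rank ker ∂_1 − rank ∂_2 = (10 − 4) − 6 = 0, and the invariant factors of ∂_2 are all 1, so H_1 ≅ 0.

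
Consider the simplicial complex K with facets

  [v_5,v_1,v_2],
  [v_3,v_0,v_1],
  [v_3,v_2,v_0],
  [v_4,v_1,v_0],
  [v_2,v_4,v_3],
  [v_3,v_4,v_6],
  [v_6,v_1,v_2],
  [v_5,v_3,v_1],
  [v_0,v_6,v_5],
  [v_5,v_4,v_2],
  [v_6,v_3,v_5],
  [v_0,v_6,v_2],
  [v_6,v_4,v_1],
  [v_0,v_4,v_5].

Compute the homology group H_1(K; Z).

Fix the vertex order v_0 < v_1 < v_2 < v_3 < v_4 < v_5 < v_6 and write every simplex with vertices in increasing order. Then dim K = 2 and the simplices of K are:

  0-simplices (7): [v_0], [v_1], [v_2], [v_3], [v_4], [v_5], [v_6]
  1-simplices (21): (21 of them)
  2-simplices (14): (14 of them)

so the chain groups are C_0 ≅ Z^7, C_1 ≅ Z^21, C_2 ≅ Z^14.

The boundary map ∂_1: C_1 → C_0 maps an edge to its endpoints' difference, ∂[p,q] = q − p. For instance
  ∂[v_3,v_5] = [v_5] − [v_3].
The 7×21 boundary matrix has rank 6 and Smith normal form diag(1,1,1,1,1,1).

The boundary map ∂_2: C_2 → C_1 maps a triangle to the signed sum of its edges. For instance
  ∂[v_3,v_4,v_6] = [v_4,v_6] − [v_3,v_6] + [v_3,v_4],
  ∂[v_0,v_1,v_4] = [v_1,v_4] − [v_0,v_4] + [v_0,v_1].
This gives a 21×14 integer matrix of rank 13; reducing to Smith normal form yields diagonal entries (1,1,1,1,1,1,1,1,1,1,1,1,1).

Now H_k = ker ∂_k / im ∂_{k+1}, so:

  H_1: rank ker ∂_1 − rank ∂_2 = (21 − 6) − 13 = 2, and the invariant factors of ∂_2 are all 1, so H_1 ≅ Z^2.

H_1 ≅ Z^2.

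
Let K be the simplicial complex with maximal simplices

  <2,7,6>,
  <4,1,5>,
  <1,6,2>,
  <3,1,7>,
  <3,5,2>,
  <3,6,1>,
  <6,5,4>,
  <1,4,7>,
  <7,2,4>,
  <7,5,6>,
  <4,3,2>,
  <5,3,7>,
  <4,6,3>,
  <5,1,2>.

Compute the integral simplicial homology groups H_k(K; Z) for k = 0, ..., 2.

H_0 = Z,  H_1 = Z^2,  H_2 = Z.

We work with the vertex ordering 1 < 2 < 3 < 4 < 5 < 6 < 7. The simplices of K, each written with vertices in increasing order, are:

  0-simplices (7): [1], [2], [3], [4], [5], [6], [7]
  1-simplices (21): [1,2], [1,3], [1,4], [1,5], [1,6], [1,7], [2,3], [2,4], [2,5], [2,6], [2,7], [3,4], [3,5], [3,6], [3,7], [4,5], [4,6], [4,7], [5,6], [5,7], [6,7]
  2-simplices (14): [1,2,5], [1,2,6], [1,3,6], [1,3,7], [1,4,5], [1,4,7], [2,3,4], [2,3,5], [2,4,7], [2,6,7], [3,4,6], [3,5,7], [4,5,6], [5,6,7]

Hence C_0 ≅ Z^7, C_1 ≅ Z^21, C_2 ≅ Z^14.

Boundary ∂_1: C_1 → C_0 maps an edge to its endpoints' difference, ∂[p,q] = q − p.
This gives a 7×21 integer matrix of rank 6; reducing to Smith normal form yields diagonal entries (1,1,1,1,1,1).

The boundary map ∂_2: C_2 → C_1 maps a triangle to the signed sum of its edges. For instance
  ∂[1,2,6] = [2,6] − [1,6] + [1,2],
  ∂[3,5,7] = [5,7] − [3,7] + [3,5].
The resulting 21×14 matrix has rank 13, and its Smith normal form has invariant factors (1,1,1,1,1,1,1,1,1,1,1,1,1).

Now H_k = ker ∂_k / im ∂_{k+1}, so:

  H_0: rank C_0 − rank ∂_1 = 7 − 6 = 1, and the invariant factors of ∂_1 are all 1, so H_0 ≅ Z.
  H_1: rank ker ∂_1 − rank ∂_2 = (21 − 6) − 13 = 2, and the invariant factors of ∂_2 are all 1, so H_1 ≅ Z^2.
  H_2: rank ker ∂_2 − rank ∂_3 = (14 − 13) − 0 = 1, and there is no ∂_3, so H_2 ≅ Z.

(K is a triangulation of the torus T^2.)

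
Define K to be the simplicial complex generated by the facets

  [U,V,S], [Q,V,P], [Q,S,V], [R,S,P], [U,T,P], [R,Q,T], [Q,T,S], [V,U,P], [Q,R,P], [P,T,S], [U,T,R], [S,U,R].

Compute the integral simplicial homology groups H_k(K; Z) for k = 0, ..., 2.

H_0 ≅ Z,  H_1 ≅ Z/2,  H_2 = 0.

Take the total order P < Q < R < S < T < U < V on the vertex set. Then K (dimension 2) consists of the simplices:

  0-simplices (7): P, Q, R, S, T, U, V
  1-simplices (18): PQ, PR, PS, PT, PU, PV, QR, QS, QT, QV, RS, RT, RU, ST, SU, SV, TU, UV
  2-simplices (12): PQR, PQV, PRS, PST, PTU, PUV, QRT, QST, QSV, RSU, RTU, SUV

giving chain groups C_0 ≅ Z^7, C_1 ≅ Z^18, C_2 ≅ Z^12.

Boundary ∂_1: C_1 → C_0 maps an edge to its endpoints' difference, ∂[p,q] = q − p. For instance
  ∂PT = T − P.
As a 7×18 matrix over Z this has rank 6, with invariant factors (1,1,1,1,1,1).

∂_2: C_2 → C_1 maps a triangle to the signed sum of its edges. For instance
  ∂PTU = TU − PU + PT,
  ∂QRT = RT − QT + QR.
This gives a 18×12 integer matrix of rank 12; reducing to Smith normal form yields diagonal entries (1,1,1,1,1,1,1,1,1,1,1,2).

Computing H_k = (kernel of ∂_k) / (image of ∂_{k+1}):

  H_0: rank C_0 − rank ∂_1 = 7 − 6 = 1, and the invariant factors of ∂_1 are all 1, so H_0 = Z.
  H_1: rank ker ∂_1 − rank ∂_2 = (18 − 6) − 12 = 0, and ∂_2 has invariant factor 2 > 1, so H_1 = Z/2.
  H_2: rank ker ∂_2 − rank ∂_3 = (12 − 12) − 0 = 0, and there is no ∂_3, so H_2 = 0.

(K is a triangulation of the real projective plane RP^2.)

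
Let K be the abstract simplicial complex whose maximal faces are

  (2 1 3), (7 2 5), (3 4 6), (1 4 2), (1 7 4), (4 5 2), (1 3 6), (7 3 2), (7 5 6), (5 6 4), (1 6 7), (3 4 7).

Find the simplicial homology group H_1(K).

K has 7 vertices, 18 edges, 12 triangles.
rank ∂_1 = 6, rank ∂_2 = 12 ⇒ b_1 = 18 − 6 − 12 = 0; ∂_2 has invariant factor(s) [2] giving torsion. So H_1 = Z/2Z.

H_1 ≅ Z/2Z.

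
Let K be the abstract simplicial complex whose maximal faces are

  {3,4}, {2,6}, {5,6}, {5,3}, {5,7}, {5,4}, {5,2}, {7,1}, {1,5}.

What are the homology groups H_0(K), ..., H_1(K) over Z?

Fix the vertex order 1 < 2 < 3 < 4 < 5 < 6 < 7 and write every simplex with vertices in increasing order. Then dim K = 1 and the simplices of K are:

  0-simplices (7): [1], [2], [3], [4], [5], [6], [7]
  1-simplices (9): [1,5], [1,7], [2,5], [2,6], [3,4], [3,5], [4,5], [5,6], [5,7]

giving chain groups C_0 ≅ Z^7, C_1 ≅ Z^9.

∂_1: C_1 → C_0 sends each edge [p,q] (with p < q) to q − p. For instance
  ∂[2,6] = [6] − [2].
As a 7×9 matrix over Z this has rank 6, with invariant factors (1,1,1,1,1,1).

Reading off H_k = ker ∂_k / im ∂_{k+1}:

  H_0: rank C_0 − rank ∂_1 = 7 − 6 = 1, and the invariant factors of ∂_1 are all 1, so H_0 = Z.
  H_1: rank ker ∂_1 − rank ∂_2 = (9 − 6) − 0 = 3, and there is no ∂_2, so H_1 = Z^3.

(K is a triangulation of a wedge of 3 circles.)

H_0 = Z,  H_1 = Z^3.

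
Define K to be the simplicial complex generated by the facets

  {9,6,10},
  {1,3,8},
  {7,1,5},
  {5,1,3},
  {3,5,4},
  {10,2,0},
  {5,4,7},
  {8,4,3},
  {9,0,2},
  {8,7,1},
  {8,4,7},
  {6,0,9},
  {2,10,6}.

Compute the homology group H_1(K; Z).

K has 11 vertices, 22 edges, 13 triangles.
rank ∂_1 = 9, rank ∂_2 = 12 ⇒ b_1 = 22 − 9 − 12 = 1; all invariant factors of ∂_2 are 1 so no torsion. So H_1 ≅ Z.

H_1 ≅ Z.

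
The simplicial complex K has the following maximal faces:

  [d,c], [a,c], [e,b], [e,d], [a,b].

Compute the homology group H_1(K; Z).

Fix the vertex order a < b < c < d < e and write every simplex with vertices in increasing order. Then dim K = 1 and the simplices of K are:

  0-simplices (5): a, b, c, d, e
  1-simplices (5): ab, ac, be, cd, de

so the chain groups are C_0 ≅ Z^5, C_1 ≅ Z^5.

The boundary map ∂_1: C_1 → C_0 maps an edge to its endpoints' difference, ∂[p,q] = q − p. For instance
  ∂be = e − b.
This gives a 5×5 integer matrix of rank 4; reducing to Smith normal form yields diagonal entries (1,1,1,1).

Computing H_k = (kernel of ∂_k) / (image of ∂_{k+1}):

  H_1: rank ker ∂_1 − rank ∂_2 = (5 − 4) − 0 = 1, and there is no ∂_2, so H_1 = Z.

H_1 ≅ Z.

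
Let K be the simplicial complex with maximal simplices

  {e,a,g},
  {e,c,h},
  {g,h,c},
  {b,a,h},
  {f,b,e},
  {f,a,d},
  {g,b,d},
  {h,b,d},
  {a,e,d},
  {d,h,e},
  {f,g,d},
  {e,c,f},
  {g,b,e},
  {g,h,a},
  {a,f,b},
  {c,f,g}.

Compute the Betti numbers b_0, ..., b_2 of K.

b_0 = 1, b_1 = 2, b_2 = 1.

Fix the vertex order a < b < c < d < e < f < g < h and write every simplex with vertices in increasing order. Then dim K = 2 and the simplices of K are:

  0-simplices (8): a, b, c, d, e, f, g, h
  1-simplices (24): ab, ad, ae, af, ag, ah, bd, be, bf, bg, bh, ce, cf, cg, ch, de, df, dg, dh, ef, eg, eh, fg, gh
  2-simplices (16): abf, abh, ade, adf, aeg, agh, bdg, bdh, bef, beg, cef, ceh, cfg, cgh, deh, dfg

so the chain groups are C_0 ≅ Z^8, C_1 ≅ Z^24, C_2 ≅ Z^16.

∂_1: C_1 → C_0 is given by ∂[p,q] = [q] − [p]. For instance
  ∂bg = g − b.
The 8×24 boundary matrix has rank 7 and Smith normal form diag(1,1,1,1,1,1,1).

The boundary map ∂_2: C_2 → C_1 acts by ∂[p,q,r] = [q,r] − [p,r] + [p,q]. For instance
  ∂abh = bh − ah + ab,
  ∂cgh = gh − ch + cg.
This gives a 24×16 integer matrix of rank 15; reducing to Smith normal form yields diagonal entries (1,1,1,1,1,1,1,1,1,1,1,1,1,1,1).

Reading off H_k = ker ∂_k / im ∂_{k+1}:

  H_0: rank C_0 − rank ∂_1 = 8 − 7 = 1, and the invariant factors of ∂_1 are all 1, so H_0 = Z.
  H_1: rank ker ∂_1 − rank ∂_2 = (24 − 7) − 15 = 2, and the invariant factors of ∂_2 are all 1, so H_1 = Z^2.
  H_2: rank ker ∂_2 − rank ∂_3 = (16 − 15) − 0 = 1, and there is no ∂_3, so H_2 = Z.

As a check, the Euler characteristic is 8 − 24 + 16 = 0, which agrees with 1 − 2 + 1 = 0.

Hence the Betti numbers are b_0 = 1, b_1 = 2, b_2 = 1.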